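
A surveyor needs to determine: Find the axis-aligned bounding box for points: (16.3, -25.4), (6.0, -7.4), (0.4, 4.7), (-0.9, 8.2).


x range: [-0.9, 16.3]
y range: [-25.4, 8.2]
Bounding box: (-0.9,-25.4) to (16.3,8.2)

(-0.9,-25.4) to (16.3,8.2)


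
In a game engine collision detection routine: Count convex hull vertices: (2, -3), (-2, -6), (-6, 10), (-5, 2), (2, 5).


Convex hull vertices (CCW): (-6, 10), (-5, 2), (-2, -6), (2, -3), (2, 5)
Count = 5

5


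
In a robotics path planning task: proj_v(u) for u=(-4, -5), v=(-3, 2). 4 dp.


u.v = 2, |v| = sqrt(13) = 3.6056
Scalar projection = u.v / |v| = 2 / sqrt(13) = 0.5547

0.5547


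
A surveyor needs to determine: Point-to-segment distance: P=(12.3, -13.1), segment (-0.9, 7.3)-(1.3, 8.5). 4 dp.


Project P onto AB: t = 0.7261 (clamped to [0,1])
Closest point on segment: (0.6975, 8.1713)
Distance: 24.2299

24.2299


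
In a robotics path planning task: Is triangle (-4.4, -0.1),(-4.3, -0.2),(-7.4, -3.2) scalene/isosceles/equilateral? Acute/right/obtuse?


Side lengths squared: AB^2=0.02, BC^2=18.61, CA^2=18.61
Sorted: [0.02, 18.61, 18.61]
By sides: Isosceles, By angles: Acute

Isosceles, Acute


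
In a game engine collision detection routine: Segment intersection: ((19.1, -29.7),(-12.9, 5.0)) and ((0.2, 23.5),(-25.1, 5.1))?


Cross products: d1=1693.72, d2=227.01, d3=-1046.57, d4=420.14
d1*d2 < 0 and d3*d4 < 0? no

No, they don't intersect


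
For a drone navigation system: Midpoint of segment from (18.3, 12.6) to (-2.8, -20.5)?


M = ((18.3+(-2.8))/2, (12.6+(-20.5))/2)
= (7.75, -3.95)

(7.75, -3.95)


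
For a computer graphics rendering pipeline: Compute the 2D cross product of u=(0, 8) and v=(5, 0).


u x v = u_x*v_y - u_y*v_x = 0*0 - 8*5
= 0 - 40 = -40

-40


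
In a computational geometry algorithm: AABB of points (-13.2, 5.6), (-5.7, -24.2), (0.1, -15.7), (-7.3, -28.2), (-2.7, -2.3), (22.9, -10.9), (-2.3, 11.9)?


x range: [-13.2, 22.9]
y range: [-28.2, 11.9]
Bounding box: (-13.2,-28.2) to (22.9,11.9)

(-13.2,-28.2) to (22.9,11.9)


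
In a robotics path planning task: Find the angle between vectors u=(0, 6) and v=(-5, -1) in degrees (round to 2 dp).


u.v = -6, |u| = sqrt(36) = 6, |v| = sqrt(26) = 5.099
cos(theta) = u.v/(|u||v|) = -6/sqrt(936) = -0.196116
theta = acos(-0.196116) = 101.31 degrees

101.31 degrees


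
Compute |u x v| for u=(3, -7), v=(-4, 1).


|u x v| = |3*1 - (-7)*(-4)|
= |3 - 28| = 25

25


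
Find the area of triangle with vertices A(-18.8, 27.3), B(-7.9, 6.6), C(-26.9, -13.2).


Area = |x_A(y_B-y_C) + x_B(y_C-y_A) + x_C(y_A-y_B)|/2
= |(-372.24) + 319.95 + (-556.83)|/2
= 609.12/2 = 304.56

304.56


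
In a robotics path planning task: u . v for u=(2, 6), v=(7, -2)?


u . v = u_x*v_x + u_y*v_y = 2*7 + 6*(-2)
= 14 + (-12) = 2

2


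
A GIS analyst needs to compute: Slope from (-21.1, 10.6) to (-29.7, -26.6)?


slope = (y2-y1)/(x2-x1) = ((-26.6)-10.6)/((-29.7)-(-21.1)) = (-37.2)/(-8.6) = 4.3256

4.3256


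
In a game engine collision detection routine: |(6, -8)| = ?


|u| = sqrt(6^2 + (-8)^2) = sqrt(100) = 10

10


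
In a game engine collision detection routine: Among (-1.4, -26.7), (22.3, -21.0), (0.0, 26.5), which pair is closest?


d(P0,P1) = 24.3758, d(P0,P2) = 53.2184, d(P1,P2) = 52.4742
Closest: P0 and P1

Closest pair: (-1.4, -26.7) and (22.3, -21.0), distance = 24.3758


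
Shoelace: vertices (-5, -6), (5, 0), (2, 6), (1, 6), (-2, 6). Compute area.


Shoelace sum: ((-5)*0 - 5*(-6)) + (5*6 - 2*0) + (2*6 - 1*6) + (1*6 - (-2)*6) + ((-2)*(-6) - (-5)*6)
= 126
Area = |126|/2 = 63

63


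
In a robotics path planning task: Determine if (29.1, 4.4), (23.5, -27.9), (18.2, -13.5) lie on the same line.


Cross product: (23.5-29.1)*((-13.5)-4.4) - ((-27.9)-4.4)*(18.2-29.1)
= -251.83

No, not collinear


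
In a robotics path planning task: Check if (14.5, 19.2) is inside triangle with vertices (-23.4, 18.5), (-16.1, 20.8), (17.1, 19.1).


Cross products: AB x AP = -82.06, BC x BP = -1.1, CA x CP = -5.61
All same sign? yes

Yes, inside


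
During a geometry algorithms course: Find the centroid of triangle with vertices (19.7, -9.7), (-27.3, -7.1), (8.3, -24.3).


Centroid = ((x_A+x_B+x_C)/3, (y_A+y_B+y_C)/3)
= ((19.7+(-27.3)+8.3)/3, ((-9.7)+(-7.1)+(-24.3))/3)
= (0.2333, -13.7)

(0.2333, -13.7)


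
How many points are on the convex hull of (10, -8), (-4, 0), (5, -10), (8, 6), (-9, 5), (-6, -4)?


Convex hull vertices (CCW): (-9, 5), (-6, -4), (5, -10), (10, -8), (8, 6)
Count = 5

5


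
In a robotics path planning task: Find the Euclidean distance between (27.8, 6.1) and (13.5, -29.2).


dx=-14.3, dy=-35.3
d^2 = (-14.3)^2 + (-35.3)^2 = 1450.58
d = sqrt(1450.58) = 38.0865

38.0865


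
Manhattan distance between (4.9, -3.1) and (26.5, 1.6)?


|4.9-26.5| + |(-3.1)-1.6| = 21.6 + 4.7 = 26.3

26.3


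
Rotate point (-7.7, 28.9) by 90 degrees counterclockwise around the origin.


90° CCW: (x,y) -> (-y, x)
(-7.7,28.9) -> (-28.9, -7.7)

(-28.9, -7.7)


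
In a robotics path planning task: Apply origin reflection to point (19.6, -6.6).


Reflection over origin: (x,y) -> (-x,-y)
(19.6, -6.6) -> (-19.6, 6.6)

(-19.6, 6.6)


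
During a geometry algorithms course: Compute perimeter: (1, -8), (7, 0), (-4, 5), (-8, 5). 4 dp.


Sides: (1, -8)->(7, 0): sqrt(100) = 10, (7, 0)->(-4, 5): sqrt(146) = 12.083046, (-4, 5)->(-8, 5): sqrt(16) = 4, (-8, 5)->(1, -8): sqrt(250) = 15.811388
Sum = 41.894434
Perimeter = 41.8944

41.8944


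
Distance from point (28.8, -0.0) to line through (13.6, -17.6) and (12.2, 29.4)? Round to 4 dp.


|cross product| = 739.04
|line direction| = sqrt(2210.96) = 47.0208
Distance = 739.04/sqrt(2210.96) = 15.7173

15.7173


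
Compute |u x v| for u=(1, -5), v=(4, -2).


|u x v| = |1*(-2) - (-5)*4|
= |(-2) - (-20)| = 18

18


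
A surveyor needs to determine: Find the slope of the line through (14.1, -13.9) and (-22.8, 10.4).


slope = (y2-y1)/(x2-x1) = (10.4-(-13.9))/((-22.8)-14.1) = 24.3/(-36.9) = -0.6585

-0.6585


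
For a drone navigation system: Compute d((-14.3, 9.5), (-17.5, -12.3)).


dx=-3.2, dy=-21.8
d^2 = (-3.2)^2 + (-21.8)^2 = 485.48
d = sqrt(485.48) = 22.0336

22.0336


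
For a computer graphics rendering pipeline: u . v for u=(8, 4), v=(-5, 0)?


u . v = u_x*v_x + u_y*v_y = 8*(-5) + 4*0
= (-40) + 0 = -40

-40


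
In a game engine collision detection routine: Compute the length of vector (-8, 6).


|u| = sqrt((-8)^2 + 6^2) = sqrt(100) = 10

10


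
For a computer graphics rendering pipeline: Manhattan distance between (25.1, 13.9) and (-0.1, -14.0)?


|25.1-(-0.1)| + |13.9-(-14)| = 25.2 + 27.9 = 53.1

53.1


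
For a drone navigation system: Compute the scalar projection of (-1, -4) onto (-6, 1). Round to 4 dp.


u.v = 2, |v| = sqrt(37) = 6.0828
Scalar projection = u.v / |v| = 2 / sqrt(37) = 0.3288

0.3288


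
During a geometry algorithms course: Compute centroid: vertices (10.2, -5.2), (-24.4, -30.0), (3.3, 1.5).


Centroid = ((x_A+x_B+x_C)/3, (y_A+y_B+y_C)/3)
= ((10.2+(-24.4)+3.3)/3, ((-5.2)+(-30)+1.5)/3)
= (-3.6333, -11.2333)

(-3.6333, -11.2333)


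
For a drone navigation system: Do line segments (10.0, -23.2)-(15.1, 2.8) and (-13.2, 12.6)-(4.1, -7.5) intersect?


Cross products: d1=-153.02, d2=399.29, d3=785.78, d4=233.47
d1*d2 < 0 and d3*d4 < 0? no

No, they don't intersect


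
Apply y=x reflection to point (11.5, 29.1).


Reflection over y=x: (x,y) -> (y,x)
(11.5, 29.1) -> (29.1, 11.5)

(29.1, 11.5)


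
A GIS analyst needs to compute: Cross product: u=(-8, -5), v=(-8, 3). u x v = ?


u x v = u_x*v_y - u_y*v_x = (-8)*3 - (-5)*(-8)
= (-24) - 40 = -64

-64


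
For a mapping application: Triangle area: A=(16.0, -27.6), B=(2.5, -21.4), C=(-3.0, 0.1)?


Area = |x_A(y_B-y_C) + x_B(y_C-y_A) + x_C(y_A-y_B)|/2
= |(-344) + 69.25 + 18.6|/2
= 256.15/2 = 128.075

128.075


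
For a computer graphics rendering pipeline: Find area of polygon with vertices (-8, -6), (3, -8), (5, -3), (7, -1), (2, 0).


Shoelace sum: ((-8)*(-8) - 3*(-6)) + (3*(-3) - 5*(-8)) + (5*(-1) - 7*(-3)) + (7*0 - 2*(-1)) + (2*(-6) - (-8)*0)
= 119
Area = |119|/2 = 59.5

59.5


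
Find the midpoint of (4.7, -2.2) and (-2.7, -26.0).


M = ((4.7+(-2.7))/2, ((-2.2)+(-26))/2)
= (1, -14.1)

(1, -14.1)


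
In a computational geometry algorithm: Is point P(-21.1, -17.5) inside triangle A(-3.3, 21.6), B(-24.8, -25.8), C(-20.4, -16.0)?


Cross products: AB x AP = -3.07, BC x BP = 0.26, CA x CP = 0.67
All same sign? no

No, outside


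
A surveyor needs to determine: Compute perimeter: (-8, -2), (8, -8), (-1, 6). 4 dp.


Sides: (-8, -2)->(8, -8): sqrt(292) = 17.088007, (8, -8)->(-1, 6): sqrt(277) = 16.643317, (-1, 6)->(-8, -2): sqrt(113) = 10.630146
Sum = 44.36147
Perimeter = 44.3615

44.3615


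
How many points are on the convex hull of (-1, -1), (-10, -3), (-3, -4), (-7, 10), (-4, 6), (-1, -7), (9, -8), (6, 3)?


Convex hull vertices (CCW): (-10, -3), (-1, -7), (9, -8), (6, 3), (-7, 10)
Count = 5

5


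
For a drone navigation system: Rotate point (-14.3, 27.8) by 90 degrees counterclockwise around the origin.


90° CCW: (x,y) -> (-y, x)
(-14.3,27.8) -> (-27.8, -14.3)

(-27.8, -14.3)


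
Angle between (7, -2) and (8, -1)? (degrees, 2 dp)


u.v = 58, |u| = sqrt(53) = 7.2801, |v| = sqrt(65) = 8.0623
cos(theta) = u.v/(|u||v|) = 58/sqrt(3445) = 0.988174
theta = acos(0.988174) = 8.82 degrees

8.82 degrees


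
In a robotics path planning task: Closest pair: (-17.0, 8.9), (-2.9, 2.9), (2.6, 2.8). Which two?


d(P0,P1) = 15.3235, d(P0,P2) = 20.5273, d(P1,P2) = 5.5009
Closest: P1 and P2

Closest pair: (-2.9, 2.9) and (2.6, 2.8), distance = 5.5009


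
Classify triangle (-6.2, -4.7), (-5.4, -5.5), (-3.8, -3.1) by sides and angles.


Side lengths squared: AB^2=1.28, BC^2=8.32, CA^2=8.32
Sorted: [1.28, 8.32, 8.32]
By sides: Isosceles, By angles: Acute

Isosceles, Acute


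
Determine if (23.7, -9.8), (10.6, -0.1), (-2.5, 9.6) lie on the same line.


Cross product: (10.6-23.7)*(9.6-(-9.8)) - ((-0.1)-(-9.8))*((-2.5)-23.7)
= 0

Yes, collinear


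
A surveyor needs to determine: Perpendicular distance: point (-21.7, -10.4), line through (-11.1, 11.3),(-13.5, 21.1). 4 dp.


|cross product| = 155.96
|line direction| = sqrt(101.8) = 10.0896
Distance = 155.96/sqrt(101.8) = 15.4575

15.4575


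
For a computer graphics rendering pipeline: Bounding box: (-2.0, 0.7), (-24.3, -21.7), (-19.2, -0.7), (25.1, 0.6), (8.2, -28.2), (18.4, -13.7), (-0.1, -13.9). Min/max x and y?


x range: [-24.3, 25.1]
y range: [-28.2, 0.7]
Bounding box: (-24.3,-28.2) to (25.1,0.7)

(-24.3,-28.2) to (25.1,0.7)


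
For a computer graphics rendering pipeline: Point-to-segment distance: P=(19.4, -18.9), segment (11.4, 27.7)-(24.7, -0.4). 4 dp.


Project P onto AB: t = 1 (clamped to [0,1])
Closest point on segment: (24.7, -0.4)
Distance: 19.2442

19.2442


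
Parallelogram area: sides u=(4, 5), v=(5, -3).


|u x v| = |4*(-3) - 5*5|
= |(-12) - 25| = 37

37


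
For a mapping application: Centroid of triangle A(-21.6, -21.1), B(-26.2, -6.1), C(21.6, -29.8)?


Centroid = ((x_A+x_B+x_C)/3, (y_A+y_B+y_C)/3)
= (((-21.6)+(-26.2)+21.6)/3, ((-21.1)+(-6.1)+(-29.8))/3)
= (-8.7333, -19)

(-8.7333, -19)


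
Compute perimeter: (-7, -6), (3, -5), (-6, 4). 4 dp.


Sides: (-7, -6)->(3, -5): sqrt(101) = 10.049876, (3, -5)->(-6, 4): sqrt(162) = 12.727922, (-6, 4)->(-7, -6): sqrt(101) = 10.049876
Sum = 32.827674
Perimeter = 32.8277

32.8277


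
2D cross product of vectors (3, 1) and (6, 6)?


u x v = u_x*v_y - u_y*v_x = 3*6 - 1*6
= 18 - 6 = 12

12


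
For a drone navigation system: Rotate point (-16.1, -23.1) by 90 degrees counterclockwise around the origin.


90° CCW: (x,y) -> (-y, x)
(-16.1,-23.1) -> (23.1, -16.1)

(23.1, -16.1)


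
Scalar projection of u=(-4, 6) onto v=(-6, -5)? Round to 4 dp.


u.v = -6, |v| = sqrt(61) = 7.8102
Scalar projection = u.v / |v| = -6 / sqrt(61) = -0.7682

-0.7682


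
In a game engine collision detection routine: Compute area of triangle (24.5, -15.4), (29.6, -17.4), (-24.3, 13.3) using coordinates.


Area = |x_A(y_B-y_C) + x_B(y_C-y_A) + x_C(y_A-y_B)|/2
= |(-752.15) + 849.52 + (-48.6)|/2
= 48.77/2 = 24.385

24.385


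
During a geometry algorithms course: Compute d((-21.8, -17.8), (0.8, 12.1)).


dx=22.6, dy=29.9
d^2 = 22.6^2 + 29.9^2 = 1404.77
d = sqrt(1404.77) = 37.4803

37.4803


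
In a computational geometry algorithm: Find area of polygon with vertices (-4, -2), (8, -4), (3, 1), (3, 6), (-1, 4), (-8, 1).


Shoelace sum: ((-4)*(-4) - 8*(-2)) + (8*1 - 3*(-4)) + (3*6 - 3*1) + (3*4 - (-1)*6) + ((-1)*1 - (-8)*4) + ((-8)*(-2) - (-4)*1)
= 136
Area = |136|/2 = 68

68


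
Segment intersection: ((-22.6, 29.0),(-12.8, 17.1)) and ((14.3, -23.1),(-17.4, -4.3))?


Cross products: d1=-957.85, d2=-764.86, d3=-71.47, d4=-264.46
d1*d2 < 0 and d3*d4 < 0? no

No, they don't intersect


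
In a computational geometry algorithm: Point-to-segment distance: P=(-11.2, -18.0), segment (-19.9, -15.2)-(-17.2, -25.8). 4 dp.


Project P onto AB: t = 0.4444 (clamped to [0,1])
Closest point on segment: (-18.7002, -19.9104)
Distance: 7.7397

7.7397


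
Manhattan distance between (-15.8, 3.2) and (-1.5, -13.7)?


|(-15.8)-(-1.5)| + |3.2-(-13.7)| = 14.3 + 16.9 = 31.2

31.2


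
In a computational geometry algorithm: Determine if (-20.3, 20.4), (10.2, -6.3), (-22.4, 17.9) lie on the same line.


Cross product: (10.2-(-20.3))*(17.9-20.4) - ((-6.3)-20.4)*((-22.4)-(-20.3))
= -132.32

No, not collinear


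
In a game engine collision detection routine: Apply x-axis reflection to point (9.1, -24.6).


Reflection over x-axis: (x,y) -> (x,-y)
(9.1, -24.6) -> (9.1, 24.6)

(9.1, 24.6)


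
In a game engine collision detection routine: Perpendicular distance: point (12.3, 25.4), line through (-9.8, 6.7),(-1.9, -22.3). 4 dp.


|cross product| = 788.63
|line direction| = sqrt(903.41) = 30.0568
Distance = 788.63/sqrt(903.41) = 26.238

26.238


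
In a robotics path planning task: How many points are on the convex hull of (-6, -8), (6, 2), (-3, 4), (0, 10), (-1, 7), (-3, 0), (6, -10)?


Convex hull vertices (CCW): (-6, -8), (6, -10), (6, 2), (0, 10), (-3, 4)
Count = 5

5


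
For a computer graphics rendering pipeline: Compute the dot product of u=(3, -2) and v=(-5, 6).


u . v = u_x*v_x + u_y*v_y = 3*(-5) + (-2)*6
= (-15) + (-12) = -27

-27


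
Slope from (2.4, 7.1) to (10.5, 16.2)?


slope = (y2-y1)/(x2-x1) = (16.2-7.1)/(10.5-2.4) = 9.1/8.1 = 1.1235

1.1235


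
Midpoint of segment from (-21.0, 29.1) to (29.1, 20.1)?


M = (((-21)+29.1)/2, (29.1+20.1)/2)
= (4.05, 24.6)

(4.05, 24.6)


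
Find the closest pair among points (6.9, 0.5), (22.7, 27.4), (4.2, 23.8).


d(P0,P1) = 31.197, d(P0,P2) = 23.4559, d(P1,P2) = 18.847
Closest: P1 and P2

Closest pair: (22.7, 27.4) and (4.2, 23.8), distance = 18.847


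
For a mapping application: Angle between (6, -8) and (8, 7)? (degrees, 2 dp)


u.v = -8, |u| = sqrt(100) = 10, |v| = sqrt(113) = 10.6301
cos(theta) = u.v/(|u||v|) = -8/sqrt(11300) = -0.075258
theta = acos(-0.075258) = 94.32 degrees

94.32 degrees


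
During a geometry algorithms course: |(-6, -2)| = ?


|u| = sqrt((-6)^2 + (-2)^2) = sqrt(40) = 6.3246

6.3246


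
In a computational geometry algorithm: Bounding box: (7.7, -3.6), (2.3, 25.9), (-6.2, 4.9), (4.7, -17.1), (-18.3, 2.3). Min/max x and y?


x range: [-18.3, 7.7]
y range: [-17.1, 25.9]
Bounding box: (-18.3,-17.1) to (7.7,25.9)

(-18.3,-17.1) to (7.7,25.9)


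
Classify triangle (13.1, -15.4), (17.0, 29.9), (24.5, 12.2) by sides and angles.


Side lengths squared: AB^2=2067.3, BC^2=369.54, CA^2=891.72
Sorted: [369.54, 891.72, 2067.3]
By sides: Scalene, By angles: Obtuse

Scalene, Obtuse


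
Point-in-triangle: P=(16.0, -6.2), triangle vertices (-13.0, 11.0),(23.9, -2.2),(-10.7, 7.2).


Cross products: AB x AP = -251.88, BC x BP = 212.66, CA x CP = -70.64
All same sign? no

No, outside


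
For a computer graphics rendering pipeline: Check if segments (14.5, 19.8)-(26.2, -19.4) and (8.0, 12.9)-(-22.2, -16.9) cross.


Cross products: d1=-14.68, d2=1517.82, d3=-335.53, d4=-1868.03
d1*d2 < 0 and d3*d4 < 0? no

No, they don't intersect


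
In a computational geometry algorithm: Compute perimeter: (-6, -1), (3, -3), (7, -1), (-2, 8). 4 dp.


Sides: (-6, -1)->(3, -3): sqrt(85) = 9.219544, (3, -3)->(7, -1): sqrt(20) = 4.472136, (7, -1)->(-2, 8): sqrt(162) = 12.727922, (-2, 8)->(-6, -1): sqrt(97) = 9.848858
Sum = 36.26846
Perimeter = 36.2685

36.2685


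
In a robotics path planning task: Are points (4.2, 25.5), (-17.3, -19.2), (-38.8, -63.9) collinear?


Cross product: ((-17.3)-4.2)*((-63.9)-25.5) - ((-19.2)-25.5)*((-38.8)-4.2)
= 0

Yes, collinear


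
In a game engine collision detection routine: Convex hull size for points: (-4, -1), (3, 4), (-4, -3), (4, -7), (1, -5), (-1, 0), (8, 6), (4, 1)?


Convex hull vertices (CCW): (-4, -3), (4, -7), (8, 6), (3, 4), (-4, -1)
Count = 5

5


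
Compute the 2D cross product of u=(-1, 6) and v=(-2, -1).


u x v = u_x*v_y - u_y*v_x = (-1)*(-1) - 6*(-2)
= 1 - (-12) = 13

13


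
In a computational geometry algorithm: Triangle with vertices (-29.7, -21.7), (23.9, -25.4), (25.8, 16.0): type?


Side lengths squared: AB^2=2886.65, BC^2=1717.57, CA^2=4501.54
Sorted: [1717.57, 2886.65, 4501.54]
By sides: Scalene, By angles: Acute

Scalene, Acute


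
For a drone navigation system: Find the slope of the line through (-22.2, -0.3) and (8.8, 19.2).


slope = (y2-y1)/(x2-x1) = (19.2-(-0.3))/(8.8-(-22.2)) = 19.5/31 = 0.629

0.629


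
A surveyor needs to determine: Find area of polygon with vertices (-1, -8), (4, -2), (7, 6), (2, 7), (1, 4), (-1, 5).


Shoelace sum: ((-1)*(-2) - 4*(-8)) + (4*6 - 7*(-2)) + (7*7 - 2*6) + (2*4 - 1*7) + (1*5 - (-1)*4) + ((-1)*(-8) - (-1)*5)
= 132
Area = |132|/2 = 66

66


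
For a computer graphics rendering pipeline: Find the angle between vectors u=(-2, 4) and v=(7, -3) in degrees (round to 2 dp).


u.v = -26, |u| = sqrt(20) = 4.4721, |v| = sqrt(58) = 7.6158
cos(theta) = u.v/(|u||v|) = -26/sqrt(1160) = -0.763386
theta = acos(-0.763386) = 139.76 degrees

139.76 degrees


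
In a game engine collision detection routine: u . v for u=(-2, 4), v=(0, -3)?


u . v = u_x*v_x + u_y*v_y = (-2)*0 + 4*(-3)
= 0 + (-12) = -12

-12


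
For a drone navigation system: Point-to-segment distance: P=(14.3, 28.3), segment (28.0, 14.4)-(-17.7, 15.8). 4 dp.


Project P onto AB: t = 0.3088 (clamped to [0,1])
Closest point on segment: (13.8874, 14.8323)
Distance: 13.474

13.474


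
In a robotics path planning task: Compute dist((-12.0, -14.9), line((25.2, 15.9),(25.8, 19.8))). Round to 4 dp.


|cross product| = 126.6
|line direction| = sqrt(15.57) = 3.9459
Distance = 126.6/sqrt(15.57) = 32.0841

32.0841


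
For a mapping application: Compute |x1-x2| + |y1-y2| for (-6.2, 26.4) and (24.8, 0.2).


|(-6.2)-24.8| + |26.4-0.2| = 31 + 26.2 = 57.2

57.2


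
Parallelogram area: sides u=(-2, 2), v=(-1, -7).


|u x v| = |(-2)*(-7) - 2*(-1)|
= |14 - (-2)| = 16

16


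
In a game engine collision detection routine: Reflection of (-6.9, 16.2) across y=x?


Reflection over y=x: (x,y) -> (y,x)
(-6.9, 16.2) -> (16.2, -6.9)

(16.2, -6.9)


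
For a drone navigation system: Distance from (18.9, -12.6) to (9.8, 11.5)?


dx=-9.1, dy=24.1
d^2 = (-9.1)^2 + 24.1^2 = 663.62
d = sqrt(663.62) = 25.7608

25.7608


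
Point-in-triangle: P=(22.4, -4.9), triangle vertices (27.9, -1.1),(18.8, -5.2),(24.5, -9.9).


Cross products: AB x AP = 12.03, BC x BP = 18.63, CA x CP = 35.48
All same sign? yes

Yes, inside


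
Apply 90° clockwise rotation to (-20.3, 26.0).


90° CW: (x,y) -> (y, -x)
(-20.3,26) -> (26, 20.3)

(26, 20.3)


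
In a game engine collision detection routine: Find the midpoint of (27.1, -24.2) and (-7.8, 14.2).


M = ((27.1+(-7.8))/2, ((-24.2)+14.2)/2)
= (9.65, -5)

(9.65, -5)


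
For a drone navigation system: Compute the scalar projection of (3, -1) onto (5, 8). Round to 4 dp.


u.v = 7, |v| = sqrt(89) = 9.434
Scalar projection = u.v / |v| = 7 / sqrt(89) = 0.742

0.742


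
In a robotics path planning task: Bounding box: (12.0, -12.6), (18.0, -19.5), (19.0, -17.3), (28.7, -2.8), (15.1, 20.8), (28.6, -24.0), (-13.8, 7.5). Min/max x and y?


x range: [-13.8, 28.7]
y range: [-24, 20.8]
Bounding box: (-13.8,-24) to (28.7,20.8)

(-13.8,-24) to (28.7,20.8)


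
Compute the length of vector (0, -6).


|u| = sqrt(0^2 + (-6)^2) = sqrt(36) = 6

6


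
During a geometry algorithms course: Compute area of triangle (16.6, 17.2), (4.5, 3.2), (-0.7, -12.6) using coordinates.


Area = |x_A(y_B-y_C) + x_B(y_C-y_A) + x_C(y_A-y_B)|/2
= |262.28 + (-134.1) + (-9.8)|/2
= 118.38/2 = 59.19

59.19


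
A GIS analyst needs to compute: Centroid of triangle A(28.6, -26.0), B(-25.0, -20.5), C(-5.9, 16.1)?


Centroid = ((x_A+x_B+x_C)/3, (y_A+y_B+y_C)/3)
= ((28.6+(-25)+(-5.9))/3, ((-26)+(-20.5)+16.1)/3)
= (-0.7667, -10.1333)

(-0.7667, -10.1333)


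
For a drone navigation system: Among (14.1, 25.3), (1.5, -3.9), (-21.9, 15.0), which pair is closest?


d(P0,P1) = 31.8025, d(P0,P2) = 37.4445, d(P1,P2) = 30.0794
Closest: P1 and P2

Closest pair: (1.5, -3.9) and (-21.9, 15.0), distance = 30.0794


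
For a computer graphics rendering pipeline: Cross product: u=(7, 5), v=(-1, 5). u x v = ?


u x v = u_x*v_y - u_y*v_x = 7*5 - 5*(-1)
= 35 - (-5) = 40

40


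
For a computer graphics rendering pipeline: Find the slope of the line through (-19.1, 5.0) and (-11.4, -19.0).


slope = (y2-y1)/(x2-x1) = ((-19)-5)/((-11.4)-(-19.1)) = (-24)/7.7 = -3.1169

-3.1169


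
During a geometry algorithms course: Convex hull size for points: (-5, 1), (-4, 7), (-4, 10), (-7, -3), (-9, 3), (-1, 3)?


Convex hull vertices (CCW): (-9, 3), (-7, -3), (-1, 3), (-4, 10)
Count = 4

4


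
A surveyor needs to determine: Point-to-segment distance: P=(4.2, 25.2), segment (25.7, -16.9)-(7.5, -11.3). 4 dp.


Project P onto AB: t = 1 (clamped to [0,1])
Closest point on segment: (7.5, -11.3)
Distance: 36.6489

36.6489


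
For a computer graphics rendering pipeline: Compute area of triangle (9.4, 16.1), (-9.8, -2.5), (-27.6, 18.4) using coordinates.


Area = |x_A(y_B-y_C) + x_B(y_C-y_A) + x_C(y_A-y_B)|/2
= |(-196.46) + (-22.54) + (-513.36)|/2
= 732.36/2 = 366.18

366.18


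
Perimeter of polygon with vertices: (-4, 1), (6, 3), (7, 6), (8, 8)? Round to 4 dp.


Sides: (-4, 1)->(6, 3): sqrt(104) = 10.198039, (6, 3)->(7, 6): sqrt(10) = 3.162278, (7, 6)->(8, 8): sqrt(5) = 2.236068, (8, 8)->(-4, 1): sqrt(193) = 13.892444
Sum = 29.488829
Perimeter = 29.4888

29.4888


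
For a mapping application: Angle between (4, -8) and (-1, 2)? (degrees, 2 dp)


u.v = -20, |u| = sqrt(80) = 8.9443, |v| = sqrt(5) = 2.2361
cos(theta) = u.v/(|u||v|) = -20/sqrt(400) = -1
theta = acos(-1) = 180 degrees

180 degrees


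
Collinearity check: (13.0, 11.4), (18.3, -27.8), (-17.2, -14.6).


Cross product: (18.3-13)*((-14.6)-11.4) - ((-27.8)-11.4)*((-17.2)-13)
= -1321.64

No, not collinear


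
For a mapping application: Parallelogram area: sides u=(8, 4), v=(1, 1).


|u x v| = |8*1 - 4*1|
= |8 - 4| = 4

4


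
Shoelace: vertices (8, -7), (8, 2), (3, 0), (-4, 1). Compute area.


Shoelace sum: (8*2 - 8*(-7)) + (8*0 - 3*2) + (3*1 - (-4)*0) + ((-4)*(-7) - 8*1)
= 89
Area = |89|/2 = 44.5

44.5


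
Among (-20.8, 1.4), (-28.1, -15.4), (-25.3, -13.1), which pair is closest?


d(P0,P1) = 18.3175, d(P0,P2) = 15.1822, d(P1,P2) = 3.6235
Closest: P1 and P2

Closest pair: (-28.1, -15.4) and (-25.3, -13.1), distance = 3.6235


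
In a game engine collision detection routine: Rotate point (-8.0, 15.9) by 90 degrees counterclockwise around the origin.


90° CCW: (x,y) -> (-y, x)
(-8,15.9) -> (-15.9, -8)

(-15.9, -8)


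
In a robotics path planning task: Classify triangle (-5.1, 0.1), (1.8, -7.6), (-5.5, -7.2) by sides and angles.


Side lengths squared: AB^2=106.9, BC^2=53.45, CA^2=53.45
Sorted: [53.45, 53.45, 106.9]
By sides: Isosceles, By angles: Right

Isosceles, Right


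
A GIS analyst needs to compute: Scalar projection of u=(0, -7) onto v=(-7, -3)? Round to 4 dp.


u.v = 21, |v| = sqrt(58) = 7.6158
Scalar projection = u.v / |v| = 21 / sqrt(58) = 2.7574

2.7574


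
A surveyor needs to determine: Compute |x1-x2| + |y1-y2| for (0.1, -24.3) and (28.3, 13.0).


|0.1-28.3| + |(-24.3)-13| = 28.2 + 37.3 = 65.5

65.5


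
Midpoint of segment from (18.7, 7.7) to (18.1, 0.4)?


M = ((18.7+18.1)/2, (7.7+0.4)/2)
= (18.4, 4.05)

(18.4, 4.05)


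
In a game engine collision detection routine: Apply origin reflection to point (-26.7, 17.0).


Reflection over origin: (x,y) -> (-x,-y)
(-26.7, 17) -> (26.7, -17)

(26.7, -17)


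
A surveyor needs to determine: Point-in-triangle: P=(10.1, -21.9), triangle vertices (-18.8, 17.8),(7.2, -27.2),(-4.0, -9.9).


Cross products: AB x AP = 268.3, BC x BP = -109.53, CA x CP = -212.97
All same sign? no

No, outside


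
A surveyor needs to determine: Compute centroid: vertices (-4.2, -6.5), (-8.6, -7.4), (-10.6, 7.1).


Centroid = ((x_A+x_B+x_C)/3, (y_A+y_B+y_C)/3)
= (((-4.2)+(-8.6)+(-10.6))/3, ((-6.5)+(-7.4)+7.1)/3)
= (-7.8, -2.2667)

(-7.8, -2.2667)


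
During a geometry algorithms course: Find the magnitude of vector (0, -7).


|u| = sqrt(0^2 + (-7)^2) = sqrt(49) = 7

7


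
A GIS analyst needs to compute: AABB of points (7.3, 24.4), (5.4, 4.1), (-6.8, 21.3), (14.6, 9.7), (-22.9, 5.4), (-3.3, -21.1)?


x range: [-22.9, 14.6]
y range: [-21.1, 24.4]
Bounding box: (-22.9,-21.1) to (14.6,24.4)

(-22.9,-21.1) to (14.6,24.4)


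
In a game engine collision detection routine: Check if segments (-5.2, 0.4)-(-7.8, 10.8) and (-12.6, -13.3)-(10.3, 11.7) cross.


Cross products: d1=128.73, d2=431.89, d3=112.58, d4=-190.58
d1*d2 < 0 and d3*d4 < 0? no

No, they don't intersect


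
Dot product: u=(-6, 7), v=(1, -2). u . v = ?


u . v = u_x*v_x + u_y*v_y = (-6)*1 + 7*(-2)
= (-6) + (-14) = -20

-20


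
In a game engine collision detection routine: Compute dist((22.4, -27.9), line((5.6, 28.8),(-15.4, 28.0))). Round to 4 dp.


|cross product| = 1204.14
|line direction| = sqrt(441.64) = 21.0152
Distance = 1204.14/sqrt(441.64) = 57.2984

57.2984


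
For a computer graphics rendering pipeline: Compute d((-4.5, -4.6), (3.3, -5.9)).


dx=7.8, dy=-1.3
d^2 = 7.8^2 + (-1.3)^2 = 62.53
d = sqrt(62.53) = 7.9076

7.9076


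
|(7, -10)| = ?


|u| = sqrt(7^2 + (-10)^2) = sqrt(149) = 12.2066

12.2066


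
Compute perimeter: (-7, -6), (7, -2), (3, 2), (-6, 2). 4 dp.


Sides: (-7, -6)->(7, -2): sqrt(212) = 14.56022, (7, -2)->(3, 2): sqrt(32) = 5.656854, (3, 2)->(-6, 2): sqrt(81) = 9, (-6, 2)->(-7, -6): sqrt(65) = 8.062258
Sum = 37.279332
Perimeter = 37.2793

37.2793


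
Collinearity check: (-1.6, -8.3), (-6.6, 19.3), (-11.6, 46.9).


Cross product: ((-6.6)-(-1.6))*(46.9-(-8.3)) - (19.3-(-8.3))*((-11.6)-(-1.6))
= 0

Yes, collinear


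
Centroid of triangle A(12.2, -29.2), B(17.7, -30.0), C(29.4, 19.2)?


Centroid = ((x_A+x_B+x_C)/3, (y_A+y_B+y_C)/3)
= ((12.2+17.7+29.4)/3, ((-29.2)+(-30)+19.2)/3)
= (19.7667, -13.3333)

(19.7667, -13.3333)


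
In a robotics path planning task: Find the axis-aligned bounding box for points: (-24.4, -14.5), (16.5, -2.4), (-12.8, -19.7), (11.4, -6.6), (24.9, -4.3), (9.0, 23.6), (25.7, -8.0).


x range: [-24.4, 25.7]
y range: [-19.7, 23.6]
Bounding box: (-24.4,-19.7) to (25.7,23.6)

(-24.4,-19.7) to (25.7,23.6)


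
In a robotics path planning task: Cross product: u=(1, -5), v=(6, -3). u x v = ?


u x v = u_x*v_y - u_y*v_x = 1*(-3) - (-5)*6
= (-3) - (-30) = 27

27


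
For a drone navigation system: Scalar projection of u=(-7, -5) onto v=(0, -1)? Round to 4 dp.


u.v = 5, |v| = sqrt(1) = 1
Scalar projection = u.v / |v| = 5 / sqrt(1) = 5

5


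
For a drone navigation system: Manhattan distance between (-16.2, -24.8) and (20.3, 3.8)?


|(-16.2)-20.3| + |(-24.8)-3.8| = 36.5 + 28.6 = 65.1

65.1


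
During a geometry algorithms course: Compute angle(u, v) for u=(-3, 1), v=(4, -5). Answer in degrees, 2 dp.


u.v = -17, |u| = sqrt(10) = 3.1623, |v| = sqrt(41) = 6.4031
cos(theta) = u.v/(|u||v|) = -17/sqrt(410) = -0.83957
theta = acos(-0.83957) = 147.09 degrees

147.09 degrees


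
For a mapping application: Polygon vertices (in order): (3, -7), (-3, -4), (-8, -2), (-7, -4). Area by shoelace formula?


Shoelace sum: (3*(-4) - (-3)*(-7)) + ((-3)*(-2) - (-8)*(-4)) + ((-8)*(-4) - (-7)*(-2)) + ((-7)*(-7) - 3*(-4))
= 20
Area = |20|/2 = 10

10


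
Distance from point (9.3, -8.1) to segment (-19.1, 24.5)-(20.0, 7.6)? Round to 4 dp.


Project P onto AB: t = 0.9157 (clamped to [0,1])
Closest point on segment: (16.7021, 9.0255)
Distance: 18.6567

18.6567


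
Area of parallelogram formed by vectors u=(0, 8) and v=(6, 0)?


|u x v| = |0*0 - 8*6|
= |0 - 48| = 48

48


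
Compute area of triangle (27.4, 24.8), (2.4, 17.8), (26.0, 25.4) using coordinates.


Area = |x_A(y_B-y_C) + x_B(y_C-y_A) + x_C(y_A-y_B)|/2
= |(-208.24) + 1.44 + 182|/2
= 24.8/2 = 12.4

12.4


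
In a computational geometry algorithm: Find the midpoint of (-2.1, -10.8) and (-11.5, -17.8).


M = (((-2.1)+(-11.5))/2, ((-10.8)+(-17.8))/2)
= (-6.8, -14.3)

(-6.8, -14.3)


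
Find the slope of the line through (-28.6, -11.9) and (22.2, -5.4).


slope = (y2-y1)/(x2-x1) = ((-5.4)-(-11.9))/(22.2-(-28.6)) = 6.5/50.8 = 0.128

0.128


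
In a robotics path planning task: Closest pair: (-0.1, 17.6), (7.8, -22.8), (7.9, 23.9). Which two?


d(P0,P1) = 41.1652, d(P0,P2) = 10.1828, d(P1,P2) = 46.7001
Closest: P0 and P2

Closest pair: (-0.1, 17.6) and (7.9, 23.9), distance = 10.1828


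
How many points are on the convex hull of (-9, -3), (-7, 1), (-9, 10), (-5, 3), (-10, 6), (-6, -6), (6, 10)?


Convex hull vertices (CCW): (-10, 6), (-9, -3), (-6, -6), (6, 10), (-9, 10)
Count = 5

5


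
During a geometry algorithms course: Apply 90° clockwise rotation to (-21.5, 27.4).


90° CW: (x,y) -> (y, -x)
(-21.5,27.4) -> (27.4, 21.5)

(27.4, 21.5)


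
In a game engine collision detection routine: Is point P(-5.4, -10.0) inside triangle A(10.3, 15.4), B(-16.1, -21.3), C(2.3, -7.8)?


Cross products: AB x AP = 94.37, BC x BP = 63.47, CA x CP = 161.04
All same sign? yes

Yes, inside


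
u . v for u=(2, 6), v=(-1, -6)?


u . v = u_x*v_x + u_y*v_y = 2*(-1) + 6*(-6)
= (-2) + (-36) = -38

-38


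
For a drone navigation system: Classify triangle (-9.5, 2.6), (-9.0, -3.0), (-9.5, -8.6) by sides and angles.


Side lengths squared: AB^2=31.61, BC^2=31.61, CA^2=125.44
Sorted: [31.61, 31.61, 125.44]
By sides: Isosceles, By angles: Obtuse

Isosceles, Obtuse


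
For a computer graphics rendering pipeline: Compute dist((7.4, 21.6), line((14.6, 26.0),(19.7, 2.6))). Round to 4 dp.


|cross product| = 190.92
|line direction| = sqrt(573.57) = 23.9493
Distance = 190.92/sqrt(573.57) = 7.9718

7.9718


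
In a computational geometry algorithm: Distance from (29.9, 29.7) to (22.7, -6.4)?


dx=-7.2, dy=-36.1
d^2 = (-7.2)^2 + (-36.1)^2 = 1355.05
d = sqrt(1355.05) = 36.811

36.811


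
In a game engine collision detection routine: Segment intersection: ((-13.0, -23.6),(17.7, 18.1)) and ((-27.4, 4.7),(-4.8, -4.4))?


Cross products: d1=-508.54, d2=713.25, d3=1469.29, d4=247.5
d1*d2 < 0 and d3*d4 < 0? no

No, they don't intersect


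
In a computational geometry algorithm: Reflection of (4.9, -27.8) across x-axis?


Reflection over x-axis: (x,y) -> (x,-y)
(4.9, -27.8) -> (4.9, 27.8)

(4.9, 27.8)


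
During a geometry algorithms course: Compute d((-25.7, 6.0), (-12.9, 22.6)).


dx=12.8, dy=16.6
d^2 = 12.8^2 + 16.6^2 = 439.4
d = sqrt(439.4) = 20.9619

20.9619


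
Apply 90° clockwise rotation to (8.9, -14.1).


90° CW: (x,y) -> (y, -x)
(8.9,-14.1) -> (-14.1, -8.9)

(-14.1, -8.9)


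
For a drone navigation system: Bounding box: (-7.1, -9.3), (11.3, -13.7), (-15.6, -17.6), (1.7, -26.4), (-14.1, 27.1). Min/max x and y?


x range: [-15.6, 11.3]
y range: [-26.4, 27.1]
Bounding box: (-15.6,-26.4) to (11.3,27.1)

(-15.6,-26.4) to (11.3,27.1)


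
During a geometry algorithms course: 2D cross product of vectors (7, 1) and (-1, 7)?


u x v = u_x*v_y - u_y*v_x = 7*7 - 1*(-1)
= 49 - (-1) = 50

50


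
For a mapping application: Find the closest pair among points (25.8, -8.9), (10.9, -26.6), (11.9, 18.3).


d(P0,P1) = 23.1366, d(P0,P2) = 30.5459, d(P1,P2) = 44.9111
Closest: P0 and P1

Closest pair: (25.8, -8.9) and (10.9, -26.6), distance = 23.1366


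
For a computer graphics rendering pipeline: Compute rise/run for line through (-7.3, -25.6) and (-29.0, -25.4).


slope = (y2-y1)/(x2-x1) = ((-25.4)-(-25.6))/((-29)-(-7.3)) = 0.2/(-21.7) = -0.0092

-0.0092


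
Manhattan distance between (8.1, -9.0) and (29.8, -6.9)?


|8.1-29.8| + |(-9)-(-6.9)| = 21.7 + 2.1 = 23.8

23.8


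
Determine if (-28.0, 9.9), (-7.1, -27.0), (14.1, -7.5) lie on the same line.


Cross product: ((-7.1)-(-28))*((-7.5)-9.9) - ((-27)-9.9)*(14.1-(-28))
= 1189.83

No, not collinear


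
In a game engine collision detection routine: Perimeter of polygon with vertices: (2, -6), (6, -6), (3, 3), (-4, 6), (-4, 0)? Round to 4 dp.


Sides: (2, -6)->(6, -6): sqrt(16) = 4, (6, -6)->(3, 3): sqrt(90) = 9.486833, (3, 3)->(-4, 6): sqrt(58) = 7.615773, (-4, 6)->(-4, 0): sqrt(36) = 6, (-4, 0)->(2, -6): sqrt(72) = 8.485281
Sum = 35.587887
Perimeter = 35.5879

35.5879


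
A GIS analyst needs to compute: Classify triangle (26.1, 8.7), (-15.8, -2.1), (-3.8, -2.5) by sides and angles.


Side lengths squared: AB^2=1872.25, BC^2=144.16, CA^2=1019.45
Sorted: [144.16, 1019.45, 1872.25]
By sides: Scalene, By angles: Obtuse

Scalene, Obtuse


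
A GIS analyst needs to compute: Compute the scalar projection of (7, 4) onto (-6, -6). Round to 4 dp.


u.v = -66, |v| = sqrt(72) = 8.4853
Scalar projection = u.v / |v| = -66 / sqrt(72) = -7.7782

-7.7782


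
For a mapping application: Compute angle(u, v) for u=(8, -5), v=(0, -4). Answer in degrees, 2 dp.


u.v = 20, |u| = sqrt(89) = 9.434, |v| = sqrt(16) = 4
cos(theta) = u.v/(|u||v|) = 20/sqrt(1424) = 0.529999
theta = acos(0.529999) = 57.99 degrees

57.99 degrees


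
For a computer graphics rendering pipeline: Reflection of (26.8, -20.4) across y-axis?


Reflection over y-axis: (x,y) -> (-x,y)
(26.8, -20.4) -> (-26.8, -20.4)

(-26.8, -20.4)


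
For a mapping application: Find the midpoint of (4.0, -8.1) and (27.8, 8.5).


M = ((4+27.8)/2, ((-8.1)+8.5)/2)
= (15.9, 0.2)

(15.9, 0.2)


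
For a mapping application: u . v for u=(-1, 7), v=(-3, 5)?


u . v = u_x*v_x + u_y*v_y = (-1)*(-3) + 7*5
= 3 + 35 = 38

38


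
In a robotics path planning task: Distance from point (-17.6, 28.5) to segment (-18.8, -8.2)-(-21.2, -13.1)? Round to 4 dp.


Project P onto AB: t = 0 (clamped to [0,1])
Closest point on segment: (-18.8, -8.2)
Distance: 36.7196

36.7196


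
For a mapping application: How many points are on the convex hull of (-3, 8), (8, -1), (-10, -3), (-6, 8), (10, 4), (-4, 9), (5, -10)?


Convex hull vertices (CCW): (-10, -3), (5, -10), (10, 4), (-4, 9), (-6, 8)
Count = 5

5


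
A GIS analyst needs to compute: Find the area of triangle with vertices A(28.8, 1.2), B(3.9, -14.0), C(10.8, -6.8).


Area = |x_A(y_B-y_C) + x_B(y_C-y_A) + x_C(y_A-y_B)|/2
= |(-207.36) + (-31.2) + 164.16|/2
= 74.4/2 = 37.2

37.2


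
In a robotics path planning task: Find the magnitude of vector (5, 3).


|u| = sqrt(5^2 + 3^2) = sqrt(34) = 5.831

5.831


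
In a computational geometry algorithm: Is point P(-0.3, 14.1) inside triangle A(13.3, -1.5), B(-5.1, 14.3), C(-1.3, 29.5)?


Cross products: AB x AP = -72.16, BC x BP = -73.72, CA x CP = -193.84
All same sign? yes

Yes, inside


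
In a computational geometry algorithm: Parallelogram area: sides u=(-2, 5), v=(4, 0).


|u x v| = |(-2)*0 - 5*4|
= |0 - 20| = 20

20


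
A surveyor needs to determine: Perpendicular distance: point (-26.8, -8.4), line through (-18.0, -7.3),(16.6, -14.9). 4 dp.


|cross product| = 104.94
|line direction| = sqrt(1254.92) = 35.4249
Distance = 104.94/sqrt(1254.92) = 2.9623

2.9623


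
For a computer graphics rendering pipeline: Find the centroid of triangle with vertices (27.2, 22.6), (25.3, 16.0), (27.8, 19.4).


Centroid = ((x_A+x_B+x_C)/3, (y_A+y_B+y_C)/3)
= ((27.2+25.3+27.8)/3, (22.6+16+19.4)/3)
= (26.7667, 19.3333)

(26.7667, 19.3333)


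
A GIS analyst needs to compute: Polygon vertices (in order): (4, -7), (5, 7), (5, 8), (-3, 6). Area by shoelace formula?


Shoelace sum: (4*7 - 5*(-7)) + (5*8 - 5*7) + (5*6 - (-3)*8) + ((-3)*(-7) - 4*6)
= 119
Area = |119|/2 = 59.5

59.5


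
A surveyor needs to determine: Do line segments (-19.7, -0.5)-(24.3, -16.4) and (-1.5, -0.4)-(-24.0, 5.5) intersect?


Cross products: d1=109.63, d2=207.78, d3=293.78, d4=195.63
d1*d2 < 0 and d3*d4 < 0? no

No, they don't intersect


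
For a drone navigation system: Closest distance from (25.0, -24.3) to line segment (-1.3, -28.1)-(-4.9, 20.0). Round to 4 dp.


Project P onto AB: t = 0.0379 (clamped to [0,1])
Closest point on segment: (-1.4363, -26.2786)
Distance: 26.5103

26.5103


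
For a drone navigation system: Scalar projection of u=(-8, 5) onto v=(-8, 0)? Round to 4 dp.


u.v = 64, |v| = sqrt(64) = 8
Scalar projection = u.v / |v| = 64 / sqrt(64) = 8

8


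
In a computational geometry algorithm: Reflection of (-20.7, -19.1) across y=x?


Reflection over y=x: (x,y) -> (y,x)
(-20.7, -19.1) -> (-19.1, -20.7)

(-19.1, -20.7)


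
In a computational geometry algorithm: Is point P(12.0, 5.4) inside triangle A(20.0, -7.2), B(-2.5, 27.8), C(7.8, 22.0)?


Cross products: AB x AP = -3.5, BC x BP = -146.62, CA x CP = -79.88
All same sign? yes

Yes, inside


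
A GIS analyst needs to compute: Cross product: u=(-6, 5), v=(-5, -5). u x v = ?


u x v = u_x*v_y - u_y*v_x = (-6)*(-5) - 5*(-5)
= 30 - (-25) = 55

55


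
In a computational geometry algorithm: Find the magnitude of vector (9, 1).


|u| = sqrt(9^2 + 1^2) = sqrt(82) = 9.0554

9.0554


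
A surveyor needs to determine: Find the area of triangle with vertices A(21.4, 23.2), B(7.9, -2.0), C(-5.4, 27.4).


Area = |x_A(y_B-y_C) + x_B(y_C-y_A) + x_C(y_A-y_B)|/2
= |(-629.16) + 33.18 + (-136.08)|/2
= 732.06/2 = 366.03

366.03


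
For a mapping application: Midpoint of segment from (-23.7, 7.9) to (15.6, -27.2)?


M = (((-23.7)+15.6)/2, (7.9+(-27.2))/2)
= (-4.05, -9.65)

(-4.05, -9.65)


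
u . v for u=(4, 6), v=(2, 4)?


u . v = u_x*v_x + u_y*v_y = 4*2 + 6*4
= 8 + 24 = 32

32


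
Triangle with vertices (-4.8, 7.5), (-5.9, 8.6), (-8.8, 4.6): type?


Side lengths squared: AB^2=2.42, BC^2=24.41, CA^2=24.41
Sorted: [2.42, 24.41, 24.41]
By sides: Isosceles, By angles: Acute

Isosceles, Acute


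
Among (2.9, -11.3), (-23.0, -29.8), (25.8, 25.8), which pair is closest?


d(P0,P1) = 31.8286, d(P0,P2) = 43.5984, d(P1,P2) = 73.9784
Closest: P0 and P1

Closest pair: (2.9, -11.3) and (-23.0, -29.8), distance = 31.8286


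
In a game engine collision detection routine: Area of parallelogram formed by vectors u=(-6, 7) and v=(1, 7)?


|u x v| = |(-6)*7 - 7*1|
= |(-42) - 7| = 49

49


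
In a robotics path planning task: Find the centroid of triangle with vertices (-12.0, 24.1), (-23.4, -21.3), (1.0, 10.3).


Centroid = ((x_A+x_B+x_C)/3, (y_A+y_B+y_C)/3)
= (((-12)+(-23.4)+1)/3, (24.1+(-21.3)+10.3)/3)
= (-11.4667, 4.3667)

(-11.4667, 4.3667)
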